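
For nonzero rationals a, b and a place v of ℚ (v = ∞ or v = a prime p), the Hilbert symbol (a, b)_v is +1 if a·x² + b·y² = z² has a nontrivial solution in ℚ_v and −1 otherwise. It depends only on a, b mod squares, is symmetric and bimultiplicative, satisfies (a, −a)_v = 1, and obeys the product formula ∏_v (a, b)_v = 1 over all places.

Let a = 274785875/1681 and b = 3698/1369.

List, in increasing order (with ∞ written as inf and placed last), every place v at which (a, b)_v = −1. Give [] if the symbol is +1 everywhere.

[2, 5, 13, 29]

Mod squares: a ≡ 224315, b ≡ 2. Check v ∈ {∞, 2, 5, 7, 13, 17, 29, 37, 41, 43}.
v=37: a=37^0·(≡33), b=37^-2·(≡35) mod 37; (33|37)=+1, (35|37)=-1; (−1)^{0·-2·18}·(+1)^-2·(-1)^0 = +1.
v=2: v_2(a)=0, v_2(b)=1; units ≡ 3, 1 (mod 8); ε·ε+αω+βω = 1·0+0·0+1·1 ≡ 1  ⇒  (a,b)_2 = -1.
v=∞: 224315 > 0 and 2 > 0  ⇒  (a,b)_∞ = +1.
v=17: a=17^1·(≡7), b=17^0·(≡1) mod 17; (7|17)=-1, (1|17)=+1; (−1)^{1·0·8}·(-1)^0·(+1)^1 = +1.
v=43: a=43^0·(≡2), b=43^2·(≡12) mod 43; (2|43)=-1, (12|43)=-1; (−1)^{0·2·21}·(-1)^2·(-1)^0 = +1.
v=13: a=13^1·(≡3), b=13^0·(≡8) mod 13; (3|13)=+1, (8|13)=-1; (−1)^{1·0·6}·(+1)^0·(-1)^1 = -1.
v=41: a=41^-2·(≡21), b=41^0·(≡21) mod 41; (21|41)=+1, (21|41)=+1; (−1)^{-2·0·20}·(+1)^0·(+1)^-2 = +1.
v=7: a=7^3·(≡3), b=7^0·(≡4) mod 7; (3|7)=-1, (4|7)=+1; (−1)^{3·0·3}·(-1)^0·(+1)^3 = +1.
v=5: a=5^3·(≡2), b=5^0·(≡2) mod 5; (2|5)=-1, (2|5)=-1; (−1)^{3·0·2}·(-1)^0·(-1)^3 = -1.
v=29: a=29^1·(≡27), b=29^0·(≡17) mod 29; (27|29)=-1, (17|29)=-1; (−1)^{1·0·14}·(-1)^0·(-1)^1 = -1.
Ram(224315, 2) = {2, 5, 13, 29}; no ℚ_2-point on the conic.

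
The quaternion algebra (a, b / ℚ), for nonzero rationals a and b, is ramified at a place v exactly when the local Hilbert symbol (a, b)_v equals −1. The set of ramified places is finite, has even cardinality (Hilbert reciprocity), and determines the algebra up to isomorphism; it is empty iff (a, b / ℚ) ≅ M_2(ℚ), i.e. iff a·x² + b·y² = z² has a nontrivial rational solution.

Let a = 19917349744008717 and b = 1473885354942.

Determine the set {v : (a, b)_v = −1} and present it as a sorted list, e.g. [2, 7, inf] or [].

[2, 13, 17, 23]

Mod squares: a ≡ 2028117, b ≡ 163438. Check v ∈ {∞, 2, 3, 7, 11, 13, 17, 19, 23}.
v=2: v_2(a)=0, v_2(b)=1; units ≡ 5, 7 (mod 8); ε·ε+αω+βω = 0·1+0·0+1·1 ≡ 1  ⇒  (a,b)_2 = -1.
v=∞: 2028117 > 0 and 163438 > 0  ⇒  (a,b)_∞ = +1.
v=23: a=23^1·(≡15), b=23^1·(≡15) mod 23; (15|23)=-1, (15|23)=-1; (−1)^{1·1·11}·(-1)^1·(-1)^1 = -1.
v=13: a=13^3·(≡4), b=13^2·(≡5) mod 13; (4|13)=+1, (5|13)=-1; (−1)^{3·2·6}·(+1)^2·(-1)^3 = -1.
v=19: a=19^1·(≡6), b=19^1·(≡14) mod 19; (6|19)=+1, (14|19)=-1; (−1)^{1·1·9}·(+1)^1·(-1)^1 = +1.
v=3: a=3^5·(≡1), b=3^2·(≡1) mod 3; (1|3)=+1, (1|3)=+1; (−1)^{5·2·1}·(+1)^2·(+1)^5 = +1.
v=17: a=17^1·(≡7), b=17^1·(≡1) mod 17; (7|17)=-1, (1|17)=+1; (−1)^{1·1·8}·(-1)^1·(+1)^1 = -1.
v=7: a=7^3·(≡2), b=7^2·(≡1) mod 7; (2|7)=+1, (1|7)=+1; (−1)^{3·2·3}·(+1)^2·(+1)^3 = +1.
v=11: a=11^4·(≡9), b=11^3·(≡10) mod 11; (9|11)=+1, (10|11)=-1; (−1)^{4·3·5}·(+1)^3·(-1)^4 = +1.
(2028117, 163438 / ℚ) ramifies at {2, 13, 17, 23}: a division algebra.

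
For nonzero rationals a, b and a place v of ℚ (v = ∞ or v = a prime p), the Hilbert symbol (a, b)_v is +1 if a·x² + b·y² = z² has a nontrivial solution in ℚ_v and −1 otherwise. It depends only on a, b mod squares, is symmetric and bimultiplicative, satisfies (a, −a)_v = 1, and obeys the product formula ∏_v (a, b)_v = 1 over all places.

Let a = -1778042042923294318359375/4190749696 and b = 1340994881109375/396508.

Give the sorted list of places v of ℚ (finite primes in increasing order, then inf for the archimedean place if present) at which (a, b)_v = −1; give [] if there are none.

Mod squares: a ≡ -4495, b ≡ 9177. Check v ∈ {∞, 2, 3, 5, 7, 17, 19, 23, 29, 31}.
v=29: a=29^3·(≡15), b=29^2·(≡20) mod 29; (15|29)=-1, (20|29)=+1; (−1)^{3·2·14}·(-1)^2·(+1)^3 = +1.
v=2: v_2(a)=-10, v_2(b)=-2; units ≡ 1, 1 (mod 8); ε·ε+αω+βω = 0·0+-10·0+-2·0 ≡ 0  ⇒  (a,b)_2 = +1.
v=19: a=19^2·(≡14), b=19^1·(≡14) mod 19; (14|19)=-1, (14|19)=-1; (−1)^{2·1·9}·(-1)^1·(-1)^2 = -1.
v=23: a=23^2·(≡9), b=23^1·(≡16) mod 23; (9|23)=+1, (16|23)=+1; (−1)^{2·1·11}·(+1)^1·(+1)^2 = +1.
v=17: a=17^-4·(≡11), b=17^-2·(≡6) mod 17; (11|17)=-1, (6|17)=-1; (−1)^{-4·-2·8}·(-1)^-2·(-1)^-4 = +1.
v=7: a=7^-2·(≡3), b=7^-3·(≡2) mod 7; (3|7)=-1, (2|7)=+1; (−1)^{-2·-3·3}·(-1)^-3·(+1)^-2 = -1.
v=∞: -4495 < 0 and 9177 > 0  ⇒  (a,b)_∞ = +1.
v=31: a=31^3·(≡7), b=31^2·(≡7) mod 31; (7|31)=+1, (7|31)=+1; (−1)^{3·2·15}·(+1)^2·(+1)^3 = +1.
v=5: a=5^9·(≡4), b=5^6·(≡2) mod 5; (4|5)=+1, (2|5)=-1; (−1)^{9·6·2}·(+1)^6·(-1)^9 = -1.
v=3: a=3^8·(≡2), b=3^5·(≡2) mod 3; (2|3)=-1, (2|3)=-1; (−1)^{8·5·1}·(-1)^5·(-1)^8 = -1.
(-4495, 9177 / ℚ) ramifies at {3, 5, 7, 19}: a division algebra.

[3, 5, 7, 19]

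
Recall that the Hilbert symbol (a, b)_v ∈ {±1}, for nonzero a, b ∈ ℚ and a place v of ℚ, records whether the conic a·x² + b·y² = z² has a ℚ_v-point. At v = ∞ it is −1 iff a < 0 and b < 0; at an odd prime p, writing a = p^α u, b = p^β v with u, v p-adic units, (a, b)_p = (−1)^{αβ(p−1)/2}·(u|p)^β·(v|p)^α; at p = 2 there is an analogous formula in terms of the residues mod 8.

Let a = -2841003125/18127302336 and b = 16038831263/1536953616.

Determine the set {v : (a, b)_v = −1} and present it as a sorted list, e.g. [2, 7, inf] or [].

Mod squares: a ≡ -102695, b ≡ 47. Check v ∈ {∞, 2, 3, 5, 7, 11, 13, 19, 23, 29, 47}.
v=13: a=13^-2·(≡7), b=13^2·(≡8) mod 13; (7|13)=-1, (8|13)=-1; (−1)^{-2·2·6}·(-1)^2·(-1)^-2 = +1.
v=23: a=23^1·(≡19), b=23^0·(≡18) mod 23; (19|23)=-1, (18|23)=+1; (−1)^{1·0·11}·(-1)^0·(+1)^1 = +1.
v=5: a=5^5·(≡4), b=5^0·(≡3) mod 5; (4|5)=+1, (3|5)=-1; (−1)^{5·0·2}·(+1)^0·(-1)^5 = -1.
v=19: a=19^-1·(≡12), b=19^0·(≡17) mod 19; (12|19)=-1, (17|19)=+1; (−1)^{-1·0·9}·(-1)^0·(+1)^-1 = +1.
v=7: a=7^0·(≡4), b=7^4·(≡6) mod 7; (4|7)=+1, (6|7)=-1; (−1)^{0·4·3}·(+1)^4·(-1)^0 = +1.
v=∞: -102695 < 0 and 47 > 0  ⇒  (a,b)_∞ = +1.
v=29: a=29^2·(≡20), b=29^2·(≡12) mod 29; (20|29)=+1, (12|29)=-1; (−1)^{2·2·14}·(+1)^2·(-1)^2 = +1.
v=2: v_2(a)=-6, v_2(b)=-4; units ≡ 1, 7 (mod 8); ε·ε+αω+βω = 0·1+-6·0+-4·0 ≡ 0  ⇒  (a,b)_2 = +1.
v=3: a=3^-6·(≡1), b=3^-8·(≡2) mod 3; (1|3)=+1, (2|3)=-1; (−1)^{-6·-8·1}·(+1)^-8·(-1)^-6 = +1.
v=47: a=47^1·(≡42), b=47^1·(≡21) mod 47; (42|47)=+1, (21|47)=+1; (−1)^{1·1·23}·(+1)^1·(+1)^1 = -1.
v=11: a=11^-2·(≡3), b=11^-4·(≡5) mod 11; (3|11)=+1, (5|11)=+1; (−1)^{-2·-4·5}·(+1)^-4·(+1)^-2 = +1.
Ram(-102695, 47) = {5, 47}; no ℚ_5-point on the conic.

[5, 47]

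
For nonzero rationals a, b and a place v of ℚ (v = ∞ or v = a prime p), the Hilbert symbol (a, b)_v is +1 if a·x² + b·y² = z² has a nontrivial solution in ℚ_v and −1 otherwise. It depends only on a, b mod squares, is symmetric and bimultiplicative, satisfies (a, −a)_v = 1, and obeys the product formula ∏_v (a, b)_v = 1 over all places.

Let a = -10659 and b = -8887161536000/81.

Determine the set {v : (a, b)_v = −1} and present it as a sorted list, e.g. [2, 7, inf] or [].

Mod squares: a ≡ -10659, b ≡ -110. Check v ∈ {∞, 2, 3, 5, 11, 17, 19}.
v=5: a=5^0·(≡1), b=5^3·(≡2) mod 5; (1|5)=+1, (2|5)=-1; (−1)^{0·3·2}·(+1)^3·(-1)^0 = +1.
v=3: a=3^1·(≡2), b=3^-4·(≡1) mod 3; (2|3)=-1, (1|3)=+1; (−1)^{1·-4·1}·(-1)^-4·(+1)^1 = +1.
v=19: a=19^1·(≡9), b=19^2·(≡5) mod 19; (9|19)=+1, (5|19)=+1; (−1)^{1·2·9}·(+1)^2·(+1)^1 = +1.
v=2: v_2(a)=0, v_2(b)=9; units ≡ 5, 1 (mod 8); ε·ε+αω+βω = 0·0+0·0+9·1 ≡ 1  ⇒  (a,b)_2 = -1.
v=11: a=11^1·(≡10), b=11^3·(≡3) mod 11; (10|11)=-1, (3|11)=+1; (−1)^{1·3·5}·(-1)^3·(+1)^1 = +1.
v=∞: -10659 < 0 and -110 < 0  ⇒  (a,b)_∞ = -1.
v=17: a=17^1·(≡2), b=17^2·(≡9) mod 17; (2|17)=+1, (9|17)=+1; (−1)^{1·2·8}·(+1)^2·(+1)^1 = +1.
|Ram(-10659, -110)| = 2, even; anisotropic at {2, ∞}.

[2, inf]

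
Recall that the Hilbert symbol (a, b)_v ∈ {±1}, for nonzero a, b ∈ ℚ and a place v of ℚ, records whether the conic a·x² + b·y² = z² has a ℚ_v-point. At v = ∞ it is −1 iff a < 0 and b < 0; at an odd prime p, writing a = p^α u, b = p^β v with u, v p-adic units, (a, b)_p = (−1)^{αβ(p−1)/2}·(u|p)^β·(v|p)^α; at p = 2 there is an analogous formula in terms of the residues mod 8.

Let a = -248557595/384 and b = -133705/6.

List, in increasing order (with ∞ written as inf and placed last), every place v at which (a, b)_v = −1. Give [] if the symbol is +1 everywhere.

(a, b) ≡ (-72930, -6630) mod (ℚ^×)²; places V = {2, 3, 5, 11, 13, 17, ∞}.
(a,b)_11: α=3, u≡9; β=2, v≡1 (mod 11); (9|11)=+1, (1|11)=+1; sign (−1)^0·+1^2·+1^3 = +1.
(a,b)_5: α=1, u≡4; β=1, v≡4 (mod 5); (4|5)=+1, (4|5)=+1; sign (−1)^0·+1^1·+1^1 = +1.
(a,b)_∞: sgn(-72930)=−, sgn(-6630)=−, so -1.
(a,b)_3: α=-1, u≡2; β=-1, v≡1 (mod 3); (2|3)=-1, (1|3)=+1; sign (−1)^1·-1^-1·+1^-1 = +1.
(a,b)_17: α=1, u≡7; β=1, v≡1 (mod 17); (7|17)=-1, (1|17)=+1; sign (−1)^0·-1^1·+1^1 = -1.
(a,b)_2: α=-7, β=-1; u≡7, v≡5 (mod 8); ε(u)ε(v)=1·0, αω(v)=-7·1, βω(u)=-1·0; sum ≡ 1  ⇒  -1.
(a,b)_13: α=3, u≡8; β=1, v≡4 (mod 13); (8|13)=-1, (4|13)=+1; sign (−1)^0·-1^1·+1^3 = -1.
|Ram(-72930, -6630)| = 4, even; anisotropic at {2, 13, 17, ∞}.

[2, 13, 17, inf]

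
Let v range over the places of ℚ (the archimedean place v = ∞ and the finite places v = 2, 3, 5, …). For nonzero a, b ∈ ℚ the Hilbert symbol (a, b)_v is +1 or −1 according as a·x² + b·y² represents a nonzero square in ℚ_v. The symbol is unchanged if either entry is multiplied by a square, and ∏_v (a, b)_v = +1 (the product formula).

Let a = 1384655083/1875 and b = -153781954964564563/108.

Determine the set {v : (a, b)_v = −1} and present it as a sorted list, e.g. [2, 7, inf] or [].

[17, 31]

Mod squares: a ≡ 45849, b ≡ -129. Check v ∈ {∞, 2, 3, 5, 7, 13, 17, 29, 31, 43}.
v=5: a=5^-4·(≡1), b=5^0·(≡4) mod 5; (1|5)=+1, (4|5)=+1; (−1)^{-4·0·2}·(+1)^0·(+1)^-4 = +1.
v=17: a=17^1·(≡7), b=17^2·(≡14) mod 17; (7|17)=-1, (14|17)=-1; (−1)^{1·2·8}·(-1)^2·(-1)^1 = -1.
v=31: a=31^1·(≡21), b=31^2·(≡13) mod 31; (21|31)=-1, (13|31)=-1; (−1)^{1·2·15}·(-1)^2·(-1)^1 = -1.
v=3: a=3^-1·(≡1), b=3^-3·(≡2) mod 3; (1|3)=+1, (2|3)=-1; (−1)^{-1·-3·1}·(+1)^-3·(-1)^-1 = +1.
v=29: a=29^1·(≡12), b=29^2·(≡1) mod 29; (12|29)=-1, (1|29)=+1; (−1)^{1·2·14}·(-1)^2·(+1)^1 = +1.
v=∞: 45849 > 0 and -129 < 0  ⇒  (a,b)_∞ = +1.
v=43: a=43^2·(≡24), b=43^3·(≡11) mod 43; (24|43)=+1, (11|43)=+1; (−1)^{2·3·21}·(+1)^3·(+1)^2 = +1.
v=13: a=13^0·(≡2), b=13^2·(≡4) mod 13; (2|13)=-1, (4|13)=+1; (−1)^{0·2·6}·(-1)^2·(+1)^0 = +1.
v=2: v_2(a)=0, v_2(b)=-2; units ≡ 1, 7 (mod 8); ε·ε+αω+βω = 0·1+0·0+-2·0 ≡ 0  ⇒  (a,b)_2 = +1.
v=7: a=7^2·(≡5), b=7^2·(≡1) mod 7; (5|7)=-1, (1|7)=+1; (−1)^{2·2·3}·(-1)^2·(+1)^2 = +1.
(45849, -129 / ℚ) ramifies at {17, 31}: a division algebra.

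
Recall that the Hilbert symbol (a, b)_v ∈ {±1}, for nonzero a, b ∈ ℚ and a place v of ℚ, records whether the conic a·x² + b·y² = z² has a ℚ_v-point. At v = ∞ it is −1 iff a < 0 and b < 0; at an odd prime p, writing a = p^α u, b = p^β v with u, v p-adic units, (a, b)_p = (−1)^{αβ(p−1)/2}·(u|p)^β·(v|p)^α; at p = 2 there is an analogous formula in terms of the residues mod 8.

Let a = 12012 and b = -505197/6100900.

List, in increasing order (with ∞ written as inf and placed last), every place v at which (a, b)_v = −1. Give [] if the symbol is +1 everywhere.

Mod squares: a ≡ 3003, b ≡ -77. Check v ∈ {∞, 2, 3, 5, 7, 11, 13, 19}.
v=3: a=3^1·(≡2), b=3^8·(≡1) mod 3; (2|3)=-1, (1|3)=+1; (−1)^{1·8·1}·(-1)^8·(+1)^1 = +1.
v=13: a=13^1·(≡1), b=13^-2·(≡4) mod 13; (1|13)=+1, (4|13)=+1; (−1)^{1·-2·6}·(+1)^-2·(+1)^1 = +1.
v=2: v_2(a)=2, v_2(b)=-2; units ≡ 3, 3 (mod 8); ε·ε+αω+βω = 1·1+2·1+-2·1 ≡ 1  ⇒  (a,b)_2 = -1.
v=11: a=11^1·(≡3), b=11^1·(≡3) mod 11; (3|11)=+1, (3|11)=+1; (−1)^{1·1·5}·(+1)^1·(+1)^1 = -1.
v=7: a=7^1·(≡1), b=7^1·(≡6) mod 7; (1|7)=+1, (6|7)=-1; (−1)^{1·1·3}·(+1)^1·(-1)^1 = +1.
v=19: a=19^0·(≡4), b=19^-2·(≡12) mod 19; (4|19)=+1, (12|19)=-1; (−1)^{0·-2·9}·(+1)^-2·(-1)^0 = +1.
v=5: a=5^0·(≡2), b=5^-2·(≡3) mod 5; (2|5)=-1, (3|5)=-1; (−1)^{0·-2·2}·(-1)^-2·(-1)^0 = +1.
v=∞: 3003 > 0 and -77 < 0  ⇒  (a,b)_∞ = +1.
(3003, -77 / ℚ) ramifies at {2, 11}: a division algebra.

[2, 11]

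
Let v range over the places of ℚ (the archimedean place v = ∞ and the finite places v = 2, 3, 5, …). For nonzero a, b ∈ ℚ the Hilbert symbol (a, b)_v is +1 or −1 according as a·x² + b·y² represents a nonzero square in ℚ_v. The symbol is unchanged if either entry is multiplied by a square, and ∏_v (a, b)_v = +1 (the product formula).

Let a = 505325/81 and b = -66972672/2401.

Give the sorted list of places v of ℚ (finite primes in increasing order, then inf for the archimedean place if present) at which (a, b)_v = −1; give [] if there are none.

[29, 43]

(a, b) ≡ (20213, -43) mod (ℚ^×)²; places V = {2, 3, 5, 7, 13, 17, 29, 41, 43, ∞}.
(a,b)_43: α=0, u≡28; β=1, v≡37 (mod 43); (28|43)=-1, (37|43)=-1; sign (−1)^0·-1^1·-1^0 = -1.
(a,b)_13: α=0, u≡5; β=2, v≡12 (mod 13); (5|13)=-1, (12|13)=+1; sign (−1)^0·-1^2·+1^0 = +1.
(a,b)_17: α=1, u≡2; β=0, v≡13 (mod 17); (2|17)=+1, (13|17)=+1; sign (−1)^0·+1^0·+1^1 = +1.
(a,b)_2: α=0, β=10; u≡5, v≡5 (mod 8); ε(u)ε(v)=0·0, αω(v)=0·1, βω(u)=10·1; sum ≡ 0  ⇒  +1.
(a,b)_∞: sgn(20213)=+, sgn(-43)=−, so +1.
(a,b)_29: α=1, u≡20; β=0, v≡12 (mod 29); (20|29)=+1, (12|29)=-1; sign (−1)^0·+1^0·-1^1 = -1.
(a,b)_41: α=1, u≡16; β=0, v≡36 (mod 41); (16|41)=+1, (36|41)=+1; sign (−1)^0·+1^0·+1^1 = +1.
(a,b)_5: α=2, u≡3; β=0, v≡3 (mod 5); (3|5)=-1, (3|5)=-1; sign (−1)^0·-1^0·-1^2 = +1.
(a,b)_3: α=-4, u≡2; β=2, v≡2 (mod 3); (2|3)=-1, (2|3)=-1; sign (−1)^0·-1^2·-1^-4 = +1.
(a,b)_7: α=0, u≡4; β=-4, v≡3 (mod 7); (4|7)=+1, (3|7)=-1; sign (−1)^0·+1^-4·-1^0 = +1.
(20213, -43 / ℚ) ramifies at {29, 43}: a division algebra.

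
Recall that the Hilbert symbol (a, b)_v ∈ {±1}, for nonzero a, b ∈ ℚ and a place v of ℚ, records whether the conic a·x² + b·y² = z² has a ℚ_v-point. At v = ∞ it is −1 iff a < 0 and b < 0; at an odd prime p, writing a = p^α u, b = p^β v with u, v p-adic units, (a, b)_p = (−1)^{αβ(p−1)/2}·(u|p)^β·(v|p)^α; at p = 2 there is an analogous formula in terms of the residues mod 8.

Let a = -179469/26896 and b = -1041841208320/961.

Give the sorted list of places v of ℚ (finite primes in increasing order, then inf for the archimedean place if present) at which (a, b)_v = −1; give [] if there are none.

[3, 11, 23, inf]

Mod squares: a ≡ -69, b ≡ -55. Check v ∈ {∞, 2, 3, 5, 11, 17, 23, 31, 41}.
v=31: a=31^0·(≡6), b=31^-2·(≡14) mod 31; (6|31)=-1, (14|31)=+1; (−1)^{0·-2·15}·(-1)^-2·(+1)^0 = +1.
v=11: a=11^0·(≡7), b=11^3·(≡10) mod 11; (7|11)=-1, (10|11)=-1; (−1)^{0·3·5}·(-1)^3·(-1)^0 = -1.
v=∞: -69 < 0 and -55 < 0  ⇒  (a,b)_∞ = -1.
v=3: a=3^3·(≡1), b=3^0·(≡2) mod 3; (1|3)=+1, (2|3)=-1; (−1)^{3·0·1}·(+1)^0·(-1)^3 = -1.
v=23: a=23^1·(≡7), b=23^2·(≡15) mod 23; (7|23)=-1, (15|23)=-1; (−1)^{1·2·11}·(-1)^2·(-1)^1 = -1.
v=17: a=17^2·(≡4), b=17^2·(≡8) mod 17; (4|17)=+1, (8|17)=+1; (−1)^{2·2·8}·(+1)^2·(+1)^2 = +1.
v=5: a=5^0·(≡1), b=5^1·(≡1) mod 5; (1|5)=+1, (1|5)=+1; (−1)^{0·1·2}·(+1)^1·(+1)^0 = +1.
v=2: v_2(a)=-4, v_2(b)=10; units ≡ 3, 1 (mod 8); ε·ε+αω+βω = 1·0+-4·0+10·1 ≡ 0  ⇒  (a,b)_2 = +1.
v=41: a=41^-2·(≡30), b=41^0·(≡17) mod 41; (30|41)=-1, (17|41)=-1; (−1)^{-2·0·20}·(-1)^0·(-1)^-2 = +1.
Ram(-69, -55) = {3, 11, 23, ∞}; no ℚ_3-point on the conic.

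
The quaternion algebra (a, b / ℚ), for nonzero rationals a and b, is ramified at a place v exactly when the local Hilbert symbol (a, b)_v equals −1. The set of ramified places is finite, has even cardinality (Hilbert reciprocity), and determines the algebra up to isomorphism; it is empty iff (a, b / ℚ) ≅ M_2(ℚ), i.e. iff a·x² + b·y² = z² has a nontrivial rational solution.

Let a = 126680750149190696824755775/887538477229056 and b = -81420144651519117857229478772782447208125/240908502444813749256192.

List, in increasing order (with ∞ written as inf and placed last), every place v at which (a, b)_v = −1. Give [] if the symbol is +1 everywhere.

[17, 31]

Mod squares: a ≡ 31, b ≡ -17391. Check v ∈ {∞, 2, 3, 5, 7, 11, 17, 23, 29, 31, 41, 47}.
v=29: a=29^-4·(≡10), b=29^-6·(≡7) mod 29; (10|29)=-1, (7|29)=+1; (−1)^{-4·-6·14}·(-1)^-6·(+1)^-4 = +1.
v=5: a=5^2·(≡1), b=5^4·(≡1) mod 5; (1|5)=+1, (1|5)=+1; (−1)^{2·4·2}·(+1)^4·(+1)^2 = +1.
v=23: a=23^2·(≡4), b=23^4·(≡19) mod 23; (4|23)=+1, (19|23)=-1; (−1)^{2·4·11}·(+1)^4·(-1)^2 = +1.
v=31: a=31^1·(≡18), b=31^1·(≡19) mod 31; (18|31)=+1, (19|31)=+1; (−1)^{1·1·15}·(+1)^1·(+1)^1 = -1.
v=7: a=7^12·(≡5), b=7^18·(≡1) mod 7; (5|7)=-1, (1|7)=+1; (−1)^{12·18·3}·(-1)^18·(+1)^12 = +1.
v=∞: 31 > 0 and -17391 < 0  ⇒  (a,b)_∞ = +1.
v=3: a=3^-6·(≡1), b=3^-7·(≡2) mod 3; (1|3)=+1, (2|3)=-1; (−1)^{-6·-7·1}·(+1)^-7·(-1)^-6 = +1.
v=11: a=11^2·(≡3), b=11^3·(≡5) mod 11; (3|11)=+1, (5|11)=+1; (−1)^{2·3·5}·(+1)^3·(+1)^2 = +1.
v=41: a=41^-2·(≡21), b=41^-4·(≡15) mod 41; (21|41)=+1, (15|41)=-1; (−1)^{-2·-4·20}·(+1)^-4·(-1)^-2 = +1.
v=2: v_2(a)=-10, v_2(b)=-16; units ≡ 7, 1 (mod 8); ε·ε+αω+βω = 1·0+-10·0+-16·0 ≡ 0  ⇒  (a,b)_2 = +1.
v=47: a=47^2·(≡11), b=47^4·(≡26) mod 47; (11|47)=-1, (26|47)=-1; (−1)^{2·4·23}·(-1)^4·(-1)^2 = +1.
v=17: a=17^4·(≡6), b=17^5·(≡7) mod 17; (6|17)=-1, (7|17)=-1; (−1)^{4·5·8}·(-1)^5·(-1)^4 = -1.
(31, -17391 / ℚ) ramifies at {17, 31}: a division algebra.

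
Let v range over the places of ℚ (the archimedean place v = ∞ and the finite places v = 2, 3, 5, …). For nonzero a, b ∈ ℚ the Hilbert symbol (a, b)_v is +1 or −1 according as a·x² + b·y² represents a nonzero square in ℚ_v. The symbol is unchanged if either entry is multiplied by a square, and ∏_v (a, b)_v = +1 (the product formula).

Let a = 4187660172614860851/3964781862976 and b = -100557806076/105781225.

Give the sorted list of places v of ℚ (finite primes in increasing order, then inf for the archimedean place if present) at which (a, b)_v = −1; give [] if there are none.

[7, 31]

(a, b) ≡ (651, -39) mod (ℚ^×)²; places V = {2, 3, 5, 7, 11, 13, 17, 31, ∞}.
(a,b)_∞: sgn(651)=+, sgn(-39)=−, so +1.
(a,b)_2: α=-6, β=2; u≡3, v≡1 (mod 8); ε(u)ε(v)=1·0, αω(v)=-6·0, βω(u)=2·1; sum ≡ 0  ⇒  +1.
(a,b)_7: α=3, u≡2; β=2, v≡3 (mod 7); (2|7)=+1, (3|7)=-1; sign (−1)^0·+1^2·-1^3 = -1.
(a,b)_11: α=-8, u≡6; β=-4, v≡1 (mod 11); (6|11)=-1, (1|11)=+1; sign (−1)^0·-1^-4·+1^-8 = +1.
(a,b)_13: α=4, u≡12; β=3, v≡12 (mod 13); (12|13)=+1, (12|13)=+1; sign (−1)^0·+1^3·+1^4 = +1.
(a,b)_5: α=0, u≡1; β=-2, v≡1 (mod 5); (1|5)=+1, (1|5)=+1; sign (−1)^0·+1^-2·+1^0 = +1.
(a,b)_31: α=3, u≡13; β=2, v≡13 (mod 31); (13|31)=-1, (13|31)=-1; sign (−1)^0·-1^2·-1^3 = -1.
(a,b)_17: α=-2, u≡6; β=-2, v≡11 (mod 17); (6|17)=-1, (11|17)=-1; sign (−1)^0·-1^-2·-1^-2 = +1.
(a,b)_3: α=15, u≡1; β=5, v≡2 (mod 3); (1|3)=+1, (2|3)=-1; sign (−1)^1·+1^5·-1^15 = +1.
|Ram(651, -39)| = 2, even; anisotropic at {7, 31}.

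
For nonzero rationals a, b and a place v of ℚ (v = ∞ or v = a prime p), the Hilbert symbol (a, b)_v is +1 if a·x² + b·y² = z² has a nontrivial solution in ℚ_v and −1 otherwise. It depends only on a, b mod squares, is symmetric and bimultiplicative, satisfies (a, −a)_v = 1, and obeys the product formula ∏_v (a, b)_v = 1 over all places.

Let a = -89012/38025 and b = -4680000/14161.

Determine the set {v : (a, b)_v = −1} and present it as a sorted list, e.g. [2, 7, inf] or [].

[2, inf]

(a, b) ≡ (-77, -13) mod (ℚ^×)²; places V = {2, 3, 5, 7, 11, 13, 17, ∞}.
(a,b)_3: α=-2, u≡1; β=2, v≡2 (mod 3); (1|3)=+1, (2|3)=-1; sign (−1)^0·+1^2·-1^-2 = +1.
(a,b)_∞: sgn(-77)=−, sgn(-13)=−, so -1.
(a,b)_5: α=-2, u≡3; β=4, v≡2 (mod 5); (3|5)=-1, (2|5)=-1; sign (−1)^0·-1^4·-1^-2 = +1.
(a,b)_17: α=2, u≡9; β=-2, v≡1 (mod 17); (9|17)=+1, (1|17)=+1; sign (−1)^0·+1^-2·+1^2 = +1.
(a,b)_2: α=2, β=6; u≡3, v≡3 (mod 8); ε(u)ε(v)=1·1, αω(v)=2·1, βω(u)=6·1; sum ≡ 1  ⇒  -1.
(a,b)_13: α=-2, u≡3; β=1, v≡12 (mod 13); (3|13)=+1, (12|13)=+1; sign (−1)^0·+1^1·+1^-2 = +1.
(a,b)_11: α=1, u≡9; β=0, v≡4 (mod 11); (9|11)=+1, (4|11)=+1; sign (−1)^0·+1^0·+1^1 = +1.
(a,b)_7: α=1, u≡3; β=-2, v≡2 (mod 7); (3|7)=-1, (2|7)=+1; sign (−1)^0·-1^-2·+1^1 = +1.
(-77, -13 / ℚ) ramifies at {2, ∞}: a division algebra.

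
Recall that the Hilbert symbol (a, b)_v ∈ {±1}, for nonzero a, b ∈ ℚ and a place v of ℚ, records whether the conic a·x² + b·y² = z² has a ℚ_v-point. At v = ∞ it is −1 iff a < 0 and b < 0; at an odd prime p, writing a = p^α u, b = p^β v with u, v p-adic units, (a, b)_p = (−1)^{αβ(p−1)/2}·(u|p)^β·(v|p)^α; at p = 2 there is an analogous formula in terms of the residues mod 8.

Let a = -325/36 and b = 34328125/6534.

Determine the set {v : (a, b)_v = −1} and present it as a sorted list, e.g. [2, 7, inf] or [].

Mod squares: a ≡ -13, b ≡ 78. Check v ∈ {∞, 2, 3, 5, 11, 13}.
v=13: a=13^1·(≡4), b=13^3·(≡8) mod 13; (4|13)=+1, (8|13)=-1; (−1)^{1·3·6}·(+1)^3·(-1)^1 = -1.
v=2: v_2(a)=-2, v_2(b)=-1; units ≡ 3, 7 (mod 8); ε·ε+αω+βω = 1·1+-2·0+-1·1 ≡ 0  ⇒  (a,b)_2 = +1.
v=∞: -13 < 0 and 78 > 0  ⇒  (a,b)_∞ = +1.
v=11: a=11^0·(≡9), b=11^-2·(≡4) mod 11; (9|11)=+1, (4|11)=+1; (−1)^{0·-2·5}·(+1)^-2·(+1)^0 = +1.
v=3: a=3^-2·(≡2), b=3^-3·(≡2) mod 3; (2|3)=-1, (2|3)=-1; (−1)^{-2·-3·1}·(-1)^-3·(-1)^-2 = -1.
v=5: a=5^2·(≡2), b=5^6·(≡3) mod 5; (2|5)=-1, (3|5)=-1; (−1)^{2·6·2}·(-1)^6·(-1)^2 = +1.
Ram(-13, 78) = {3, 13}; no ℚ_3-point on the conic.

[3, 13]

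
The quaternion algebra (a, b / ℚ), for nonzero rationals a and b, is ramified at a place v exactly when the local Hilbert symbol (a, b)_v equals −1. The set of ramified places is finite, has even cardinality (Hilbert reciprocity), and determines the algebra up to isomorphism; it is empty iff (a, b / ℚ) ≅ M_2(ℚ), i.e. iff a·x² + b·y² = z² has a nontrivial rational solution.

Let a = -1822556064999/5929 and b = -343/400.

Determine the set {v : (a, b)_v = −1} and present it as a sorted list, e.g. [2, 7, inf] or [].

Mod squares: a ≡ -5253519, b ≡ -7. Check v ∈ {∞, 2, 3, 5, 7, 11, 19, 31, 37, 47, 53}.
v=5: a=5^0·(≡4), b=5^-2·(≡2) mod 5; (4|5)=+1, (2|5)=-1; (−1)^{0·-2·2}·(+1)^-2·(-1)^0 = +1.
v=37: a=37^1·(≡19), b=37^0·(≡12) mod 37; (19|37)=-1, (12|37)=+1; (−1)^{1·0·18}·(-1)^0·(+1)^1 = +1.
v=19: a=19^3·(≡9), b=19^0·(≡18) mod 19; (9|19)=+1, (18|19)=-1; (−1)^{3·0·9}·(+1)^0·(-1)^3 = -1.
v=3: a=3^1·(≡2), b=3^0·(≡2) mod 3; (2|3)=-1, (2|3)=-1; (−1)^{1·0·1}·(-1)^0·(-1)^1 = -1.
v=31: a=31^2·(≡19), b=31^0·(≡11) mod 31; (19|31)=+1, (11|31)=-1; (−1)^{2·0·15}·(+1)^0·(-1)^2 = +1.
v=2: v_2(a)=0, v_2(b)=-4; units ≡ 1, 1 (mod 8); ε·ε+αω+βω = 0·0+0·0+-4·0 ≡ 0  ⇒  (a,b)_2 = +1.
v=7: a=7^-2·(≡1), b=7^3·(≡6) mod 7; (1|7)=+1, (6|7)=-1; (−1)^{-2·3·3}·(+1)^3·(-1)^-2 = +1.
v=53: a=53^1·(≡29), b=53^0·(≡43) mod 53; (29|53)=+1, (43|53)=+1; (−1)^{1·0·26}·(+1)^0·(+1)^1 = +1.
v=47: a=47^1·(≡25), b=47^0·(≡19) mod 47; (25|47)=+1, (19|47)=-1; (−1)^{1·0·23}·(+1)^0·(-1)^1 = -1.
v=11: a=11^-2·(≡9), b=11^0·(≡5) mod 11; (9|11)=+1, (5|11)=+1; (−1)^{-2·0·5}·(+1)^0·(+1)^-2 = +1.
v=∞: -5253519 < 0 and -7 < 0  ⇒  (a,b)_∞ = -1.
Ram(-5253519, -7) = {3, 19, 47, ∞}; no ℚ_3-point on the conic.

[3, 19, 47, inf]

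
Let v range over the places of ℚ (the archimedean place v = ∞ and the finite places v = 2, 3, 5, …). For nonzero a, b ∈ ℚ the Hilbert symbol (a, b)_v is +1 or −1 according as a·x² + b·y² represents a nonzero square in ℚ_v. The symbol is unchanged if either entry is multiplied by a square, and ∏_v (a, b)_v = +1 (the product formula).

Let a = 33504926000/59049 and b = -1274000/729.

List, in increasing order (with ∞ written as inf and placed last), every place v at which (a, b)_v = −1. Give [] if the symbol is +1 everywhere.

(a, b) ≡ (35, -65) mod (ℚ^×)²; places V = {2, 3, 5, 7, 13, 17, ∞}.
(a,b)_17: α=2, u≡15; β=0, v≡10 (mod 17); (15|17)=+1, (10|17)=-1; sign (−1)^0·+1^0·-1^2 = +1.
(a,b)_2: α=4, β=4; u≡3, v≡7 (mod 8); ε(u)ε(v)=1·1, αω(v)=4·0, βω(u)=4·1; sum ≡ 1  ⇒  -1.
(a,b)_3: α=-10, u≡2; β=-6, v≡1 (mod 3); (2|3)=-1, (1|3)=+1; sign (−1)^0·-1^-6·+1^-10 = +1.
(a,b)_13: α=2, u≡3; β=1, v≡7 (mod 13); (3|13)=+1, (7|13)=-1; sign (−1)^0·+1^1·-1^2 = +1.
(a,b)_5: α=3, u≡2; β=3, v≡2 (mod 5); (2|5)=-1, (2|5)=-1; sign (−1)^0·-1^3·-1^3 = +1.
(a,b)_7: α=3, u≡6; β=2, v≡5 (mod 7); (6|7)=-1, (5|7)=-1; sign (−1)^0·-1^2·-1^3 = -1.
(a,b)_∞: sgn(35)=+, sgn(-65)=−, so +1.
|Ram(35, -65)| = 2, even; anisotropic at {2, 7}.

[2, 7]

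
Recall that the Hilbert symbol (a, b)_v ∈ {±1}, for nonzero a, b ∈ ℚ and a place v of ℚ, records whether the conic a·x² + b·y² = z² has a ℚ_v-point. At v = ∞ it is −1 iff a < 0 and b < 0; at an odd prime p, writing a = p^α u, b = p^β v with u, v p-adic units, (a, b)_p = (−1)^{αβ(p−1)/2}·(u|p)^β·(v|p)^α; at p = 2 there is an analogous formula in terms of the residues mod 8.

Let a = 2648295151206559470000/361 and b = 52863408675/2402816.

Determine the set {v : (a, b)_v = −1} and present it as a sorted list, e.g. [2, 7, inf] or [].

[7, 13, 17, 37]

Mod squares: a ≡ 187, b ≡ 114478. Check v ∈ {∞, 2, 3, 5, 7, 11, 13, 17, 19, 37}.
v=13: a=13^0·(≡6), b=13^-1·(≡7) mod 13; (6|13)=-1, (7|13)=-1; (−1)^{0·-1·6}·(-1)^-1·(-1)^0 = -1.
v=19: a=19^-2·(≡16), b=19^-2·(≡13) mod 19; (16|19)=+1, (13|19)=-1; (−1)^{-2·-2·9}·(+1)^-2·(-1)^-2 = +1.
v=2: v_2(a)=4, v_2(b)=-9; units ≡ 3, 7 (mod 8); ε·ε+αω+βω = 1·1+4·0+-9·1 ≡ 0  ⇒  (a,b)_2 = +1.
v=5: a=5^4·(≡2), b=5^2·(≡2) mod 5; (2|5)=-1, (2|5)=-1; (−1)^{4·2·2}·(-1)^2·(-1)^4 = +1.
v=37: a=37^4·(≡24), b=37^1·(≡17) mod 37; (24|37)=-1, (17|37)=-1; (−1)^{4·1·18}·(-1)^1·(-1)^4 = -1.
v=3: a=3^2·(≡1), b=3^4·(≡1) mod 3; (1|3)=+1, (1|3)=+1; (−1)^{2·4·1}·(+1)^4·(+1)^2 = +1.
v=11: a=11^3·(≡8), b=11^2·(≡9) mod 11; (8|11)=-1, (9|11)=+1; (−1)^{3·2·5}·(-1)^2·(+1)^3 = +1.
v=7: a=7^4·(≡3), b=7^3·(≡1) mod 7; (3|7)=-1, (1|7)=+1; (−1)^{4·3·3}·(-1)^3·(+1)^4 = -1.
v=17: a=17^3·(≡11), b=17^1·(≡1) mod 17; (11|17)=-1, (1|17)=+1; (−1)^{3·1·8}·(-1)^1·(+1)^3 = -1.
v=∞: 187 > 0 and 114478 > 0  ⇒  (a,b)_∞ = +1.
Ram(187, 114478) = {7, 13, 17, 37}; no ℚ_7-point on the conic.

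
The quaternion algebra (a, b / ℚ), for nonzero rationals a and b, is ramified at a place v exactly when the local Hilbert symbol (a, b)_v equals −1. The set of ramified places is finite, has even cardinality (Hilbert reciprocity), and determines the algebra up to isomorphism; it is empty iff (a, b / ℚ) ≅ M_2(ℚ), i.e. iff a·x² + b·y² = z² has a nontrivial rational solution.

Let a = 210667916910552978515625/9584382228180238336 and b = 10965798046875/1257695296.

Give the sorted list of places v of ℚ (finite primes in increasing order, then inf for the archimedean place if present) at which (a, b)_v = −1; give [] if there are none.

(a, b) ≡ (2185, 3) mod (ℚ^×)²; places V = {2, 3, 5, 7, 11, 13, 19, 23, 31, ∞}.
(a,b)_31: α=-4, u≡26; β=-2, v≡17 (mod 31); (26|31)=-1, (17|31)=-1; sign (−1)^0·-1^-2·-1^-4 = +1.
(a,b)_5: α=17, u≡3; β=8, v≡3 (mod 5); (3|5)=-1, (3|5)=-1; sign (−1)^0·-1^8·-1^17 = -1.
(a,b)_∞: sgn(2185)=+, sgn(3)=+, so +1.
(a,b)_7: α=4, u≡2; β=2, v≡6 (mod 7); (2|7)=+1, (6|7)=-1; sign (−1)^0·+1^2·-1^4 = +1.
(a,b)_11: α=-4, u≡10; β=-2, v≡1 (mod 11); (10|11)=-1, (1|11)=+1; sign (−1)^0·-1^-2·+1^-4 = +1.
(a,b)_19: α=3, u≡4; β=2, v≡12 (mod 19); (4|19)=+1, (12|19)=-1; sign (−1)^0·+1^2·-1^3 = -1.
(a,b)_13: α=-2, u≡3; β=-2, v≡12 (mod 13); (3|13)=+1, (12|13)=+1; sign (−1)^0·+1^-2·+1^-2 = +1.
(a,b)_3: α=6, u≡1; β=1, v≡1 (mod 3); (1|3)=+1, (1|3)=+1; sign (−1)^0·+1^1·+1^6 = +1.
(a,b)_23: α=1, u≡13; β=2, v≡1 (mod 23); (13|23)=+1, (1|23)=+1; sign (−1)^0·+1^2·+1^1 = +1.
(a,b)_2: α=-22, β=-6; u≡1, v≡3 (mod 8); ε(u)ε(v)=0·1, αω(v)=-22·1, βω(u)=-6·0; sum ≡ 0  ⇒  +1.
Ram(2185, 3) = {5, 19}; no ℚ_5-point on the conic.

[5, 19]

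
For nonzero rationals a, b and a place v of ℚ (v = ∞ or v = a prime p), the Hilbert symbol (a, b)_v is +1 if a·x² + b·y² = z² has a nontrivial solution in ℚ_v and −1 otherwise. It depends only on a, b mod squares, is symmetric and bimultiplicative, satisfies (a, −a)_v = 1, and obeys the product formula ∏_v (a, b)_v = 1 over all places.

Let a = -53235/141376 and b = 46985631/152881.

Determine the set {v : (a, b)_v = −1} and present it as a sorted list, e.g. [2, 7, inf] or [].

(a, b) ≡ (-35, 231) mod (ℚ^×)²; places V = {2, 3, 5, 7, 11, 13, 17, 23, 41, 47, ∞}.
(a,b)_3: α=2, u≡1; β=1, v≡2 (mod 3); (1|3)=+1, (2|3)=-1; sign (−1)^0·+1^1·-1^2 = +1.
(a,b)_47: α=-2, u≡12; β=0, v≡41 (mod 47); (12|47)=+1, (41|47)=-1; sign (−1)^0·+1^0·-1^-2 = +1.
(a,b)_2: α=-6, β=0; u≡5, v≡7 (mod 8); ε(u)ε(v)=0·1, αω(v)=-6·0, βω(u)=0·1; sum ≡ 0  ⇒  +1.
(a,b)_23: α=0, u≡21; β=-2, v≡8 (mod 23); (21|23)=-1, (8|23)=+1; sign (−1)^0·-1^-2·+1^0 = +1.
(a,b)_41: α=0, u≡3; β=2, v≡27 (mod 41); (3|41)=-1, (27|41)=-1; sign (−1)^0·-1^2·-1^0 = +1.
(a,b)_5: α=1, u≡3; β=0, v≡1 (mod 5); (3|5)=-1, (1|5)=+1; sign (−1)^0·-1^0·+1^1 = +1.
(a,b)_13: α=2, u≡10; β=0, v≡4 (mod 13); (10|13)=+1, (4|13)=+1; sign (−1)^0·+1^0·+1^2 = +1.
(a,b)_17: α=0, u≡15; β=-2, v≡14 (mod 17); (15|17)=+1, (14|17)=-1; sign (−1)^0·+1^-2·-1^0 = +1.
(a,b)_∞: sgn(-35)=−, sgn(231)=+, so +1.
(a,b)_11: α=0, u≡4; β=3, v≡8 (mod 11); (4|11)=+1, (8|11)=-1; sign (−1)^0·+1^3·-1^0 = +1.
(a,b)_7: α=1, u≡1; β=1, v≡3 (mod 7); (1|7)=+1, (3|7)=-1; sign (−1)^1·+1^1·-1^1 = +1.
Ram(a, b) = ∅: the form -35·x² + 231·y² − z² is isotropic over every ℚ_v, so by Hasse–Minkowski it is isotropic over ℚ.

[]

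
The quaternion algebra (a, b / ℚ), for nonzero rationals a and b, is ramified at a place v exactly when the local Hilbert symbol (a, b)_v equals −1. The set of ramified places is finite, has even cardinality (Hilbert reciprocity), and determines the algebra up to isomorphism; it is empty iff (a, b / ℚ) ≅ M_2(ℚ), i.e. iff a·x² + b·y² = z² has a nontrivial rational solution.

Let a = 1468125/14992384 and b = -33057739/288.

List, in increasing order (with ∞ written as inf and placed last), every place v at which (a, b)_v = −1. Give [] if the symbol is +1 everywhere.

(a, b) ≡ (29, -124982) mod (ℚ^×)²; places V = {2, 3, 5, 11, 13, 19, 23, 29, ∞}.
(a,b)_29: α=1, u≡22; β=0, v≡15 (mod 29); (22|29)=+1, (15|29)=-1; sign (−1)^0·+1^0·-1^1 = -1.
(a,b)_2: α=-10, β=-5; u≡5, v≡5 (mod 8); ε(u)ε(v)=0·0, αω(v)=-10·1, βω(u)=-5·1; sum ≡ 1  ⇒  -1.
(a,b)_∞: sgn(29)=+, sgn(-124982)=−, so +1.
(a,b)_5: α=4, u≡1; β=0, v≡2 (mod 5); (1|5)=+1, (2|5)=-1; sign (−1)^0·+1^0·-1^4 = +1.
(a,b)_23: α=0, u≡16; β=3, v≡17 (mod 23); (16|23)=+1, (17|23)=-1; sign (−1)^0·+1^3·-1^0 = +1.
(a,b)_11: α=-4, u≡10; β=1, v≡3 (mod 11); (10|11)=-1, (3|11)=+1; sign (−1)^0·-1^1·+1^-4 = -1.
(a,b)_13: α=0, u≡12; β=1, v≡7 (mod 13); (12|13)=+1, (7|13)=-1; sign (−1)^0·+1^1·-1^0 = +1.
(a,b)_3: α=4, u≡2; β=-2, v≡1 (mod 3); (2|3)=-1, (1|3)=+1; sign (−1)^0·-1^-2·+1^4 = +1.
(a,b)_19: α=0, u≡8; β=1, v≡2 (mod 19); (8|19)=-1, (2|19)=-1; sign (−1)^0·-1^1·-1^0 = -1.
|Ram(29, -124982)| = 4, even; anisotropic at {2, 11, 19, 29}.

[2, 11, 19, 29]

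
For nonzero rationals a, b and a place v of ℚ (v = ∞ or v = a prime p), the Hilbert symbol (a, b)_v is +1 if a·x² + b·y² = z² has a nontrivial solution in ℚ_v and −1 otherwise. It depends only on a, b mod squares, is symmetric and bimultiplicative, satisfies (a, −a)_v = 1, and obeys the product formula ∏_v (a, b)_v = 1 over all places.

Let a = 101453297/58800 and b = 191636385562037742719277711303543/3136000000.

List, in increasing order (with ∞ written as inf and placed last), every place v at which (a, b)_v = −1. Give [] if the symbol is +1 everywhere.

[2, 19, 23, 29]

(a, b) ≡ (2515371, 34842626607) mod (ℚ^×)²; places V = {2, 3, 5, 7, 11, 17, 19, 23, 29, 31, 37, 43, 47, ∞}.
(a,b)_23: α=0, u≡19; β=1, v≡14 (mod 23); (19|23)=-1, (14|23)=-1; sign (−1)^0·-1^1·-1^0 = -1.
(a,b)_5: α=-2, u≡1; β=-6, v≡2 (mod 5); (1|5)=+1, (2|5)=-1; sign (−1)^0·+1^-6·-1^-2 = +1.
(a,b)_3: α=-1, u≡2; β=1, v≡1 (mod 3); (2|3)=-1, (1|3)=+1; sign (−1)^1·-1^1·+1^-1 = +1.
(a,b)_11: α=2, u≡3; β=4, v≡10 (mod 11); (3|11)=+1, (10|11)=-1; sign (−1)^0·+1^4·-1^2 = +1.
(a,b)_7: α=-2, u≡5; β=-2, v≡3 (mod 7); (5|7)=-1, (3|7)=-1; sign (−1)^0·-1^-2·-1^-2 = +1.
(a,b)_29: α=0, u≡18; β=1, v≡6 (mod 29); (18|29)=-1, (6|29)=+1; sign (−1)^0·-1^1·+1^0 = -1.
(a,b)_17: α=1, u≡3; β=5, v≡5 (mod 17); (3|17)=-1, (5|17)=-1; sign (−1)^0·-1^5·-1^1 = +1.
(a,b)_2: α=-4, β=-12; u≡3, v≡7 (mod 8); ε(u)ε(v)=1·1, αω(v)=-4·0, βω(u)=-12·1; sum ≡ 1  ⇒  -1.
(a,b)_43: α=1, u≡21; β=4, v≡14 (mod 43); (21|43)=+1, (14|43)=+1; sign (−1)^0·+1^4·+1^1 = +1.
(a,b)_47: α=0, u≡28; β=1, v≡28 (mod 47); (28|47)=+1, (28|47)=+1; sign (−1)^0·+1^1·+1^0 = +1.
(a,b)_19: α=0, u≡3; β=1, v≡17 (mod 19); (3|19)=-1, (17|19)=+1; sign (−1)^0·-1^1·+1^0 = -1.
(a,b)_31: α=1, u≡2; β=3, v≡13 (mod 31); (2|31)=+1, (13|31)=-1; sign (−1)^1·+1^3·-1^1 = +1.
(a,b)_∞: sgn(2515371)=+, sgn(34842626607)=+, so +1.
(a,b)_37: α=1, u≡19; β=3, v≡18 (mod 37); (19|37)=-1, (18|37)=-1; sign (−1)^0·-1^3·-1^1 = +1.
(2515371, 34842626607 / ℚ) ramifies at {2, 19, 23, 29}: a division algebra.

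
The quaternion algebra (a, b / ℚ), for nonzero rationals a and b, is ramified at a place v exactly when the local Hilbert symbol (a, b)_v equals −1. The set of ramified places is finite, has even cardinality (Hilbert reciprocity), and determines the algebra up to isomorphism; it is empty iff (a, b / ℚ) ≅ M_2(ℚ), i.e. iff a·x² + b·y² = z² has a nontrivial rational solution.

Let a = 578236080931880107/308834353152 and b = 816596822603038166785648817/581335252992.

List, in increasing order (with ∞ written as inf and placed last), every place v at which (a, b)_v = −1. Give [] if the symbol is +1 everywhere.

Mod squares: a ≡ 6842891, b ≡ 34. Check v ∈ {∞, 2, 3, 11, 13, 17, 19, 23, 31, 37, 41, 43}.
v=13: a=13^-2·(≡9), b=13^-2·(≡7) mod 13; (9|13)=+1, (7|13)=-1; (−1)^{-2·-2·6}·(+1)^-2·(-1)^-2 = +1.
v=31: a=31^2·(≡13), b=31^4·(≡29) mod 31; (13|31)=-1, (29|31)=-1; (−1)^{2·4·15}·(-1)^4·(-1)^2 = +1.
v=3: a=3^-8·(≡2), b=3^-8·(≡1) mod 3; (2|3)=-1, (1|3)=+1; (−1)^{-8·-8·1}·(-1)^-8·(+1)^-8 = +1.
v=11: a=11^1·(≡4), b=11^2·(≡5) mod 11; (4|11)=+1, (5|11)=+1; (−1)^{1·2·5}·(+1)^2·(+1)^1 = +1.
v=2: v_2(a)=-14, v_2(b)=-19; units ≡ 3, 1 (mod 8); ε·ε+αω+βω = 1·0+-14·0+-19·1 ≡ 1  ⇒  (a,b)_2 = -1.
v=23: a=23^3·(≡13), b=23^4·(≡20) mod 23; (13|23)=+1, (20|23)=-1; (−1)^{3·4·11}·(+1)^4·(-1)^3 = -1.
v=43: a=43^1·(≡5), b=43^2·(≡18) mod 43; (5|43)=-1, (18|43)=-1; (−1)^{1·2·21}·(-1)^2·(-1)^1 = -1.
v=∞: 6842891 > 0 and 34 > 0  ⇒  (a,b)_∞ = +1.
v=37: a=37^1·(≡29), b=37^2·(≡27) mod 37; (29|37)=-1, (27|37)=+1; (−1)^{1·2·18}·(-1)^2·(+1)^1 = +1.
v=41: a=41^4·(≡39), b=41^2·(≡17) mod 41; (39|41)=+1, (17|41)=-1; (−1)^{4·2·20}·(+1)^2·(-1)^4 = +1.
v=19: a=19^0·(≡13), b=19^2·(≡18) mod 19; (13|19)=-1, (18|19)=-1; (−1)^{0·2·9}·(-1)^2·(-1)^0 = +1.
v=17: a=17^-1·(≡3), b=17^1·(≡4) mod 17; (3|17)=-1, (4|17)=+1; (−1)^{-1·1·8}·(-1)^1·(+1)^-1 = -1.
|Ram(6842891, 34)| = 4, even; anisotropic at {2, 17, 23, 43}.

[2, 17, 23, 43]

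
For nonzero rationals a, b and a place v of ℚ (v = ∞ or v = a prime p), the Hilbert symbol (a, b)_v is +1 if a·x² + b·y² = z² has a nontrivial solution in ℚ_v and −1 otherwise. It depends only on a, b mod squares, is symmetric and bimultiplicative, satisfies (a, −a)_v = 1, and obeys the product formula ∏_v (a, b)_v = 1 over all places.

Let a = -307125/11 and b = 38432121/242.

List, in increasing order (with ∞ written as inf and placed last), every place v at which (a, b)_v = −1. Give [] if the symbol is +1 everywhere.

Mod squares: a ≡ -15015, b ≡ 9282. Check v ∈ {∞, 2, 3, 5, 7, 11, 13, 17}.
v=∞: -15015 < 0 and 9282 > 0  ⇒  (a,b)_∞ = +1.
v=7: a=7^1·(≡2), b=7^3·(≡3) mod 7; (2|7)=+1, (3|7)=-1; (−1)^{1·3·3}·(+1)^3·(-1)^1 = +1.
v=2: v_2(a)=0, v_2(b)=-1; units ≡ 1, 1 (mod 8); ε·ε+αω+βω = 0·0+0·0+-1·0 ≡ 0  ⇒  (a,b)_2 = +1.
v=5: a=5^3·(≡3), b=5^0·(≡3) mod 5; (3|5)=-1, (3|5)=-1; (−1)^{3·0·2}·(-1)^0·(-1)^3 = -1.
v=3: a=3^3·(≡2), b=3^1·(≡1) mod 3; (2|3)=-1, (1|3)=+1; (−1)^{3·1·1}·(-1)^1·(+1)^3 = +1.
v=11: a=11^-1·(≡6), b=11^-2·(≡1) mod 11; (6|11)=-1, (1|11)=+1; (−1)^{-1·-2·5}·(-1)^-2·(+1)^-1 = +1.
v=17: a=17^0·(≡9), b=17^1·(≡9) mod 17; (9|17)=+1, (9|17)=+1; (−1)^{0·1·8}·(+1)^1·(+1)^0 = +1.
v=13: a=13^1·(≡2), b=13^3·(≡1) mod 13; (2|13)=-1, (1|13)=+1; (−1)^{1·3·6}·(-1)^3·(+1)^1 = -1.
Ram(-15015, 9282) = {5, 13}; no ℚ_5-point on the conic.

[5, 13]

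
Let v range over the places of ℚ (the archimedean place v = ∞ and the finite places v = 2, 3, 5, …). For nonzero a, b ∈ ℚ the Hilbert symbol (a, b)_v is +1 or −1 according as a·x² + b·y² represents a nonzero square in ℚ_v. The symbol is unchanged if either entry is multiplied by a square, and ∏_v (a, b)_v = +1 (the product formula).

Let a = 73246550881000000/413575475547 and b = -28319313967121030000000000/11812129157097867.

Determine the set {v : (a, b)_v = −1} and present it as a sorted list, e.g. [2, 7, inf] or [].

[2, 3]

(a, b) ≡ (3, -69) mod (ℚ^×)²; places V = {2, 3, 5, 7, 13, 23, 41, ∞}.
(a,b)_5: α=6, u≡2; β=10, v≡4 (mod 5); (2|5)=-1, (4|5)=+1; sign (−1)^0·-1^10·+1^6 = +1.
(a,b)_41: α=4, u≡17; β=6, v≡15 (mod 41); (17|41)=-1, (15|41)=-1; sign (−1)^0·-1^6·-1^4 = +1.
(a,b)_3: α=-1, u≡1; β=-1, v≡1 (mod 3); (1|3)=+1, (1|3)=+1; sign (−1)^1·+1^-1·+1^-1 = -1.
(a,b)_∞: sgn(3)=+, sgn(-69)=−, so +1.
(a,b)_23: α=2, u≡13; β=3, v≡20 (mod 23); (13|23)=+1, (20|23)=-1; sign (−1)^0·+1^3·-1^2 = +1.
(a,b)_13: α=-10, u≡12; β=-14, v≡3 (mod 13); (12|13)=+1, (3|13)=+1; sign (−1)^0·+1^-14·+1^-10 = +1.
(a,b)_2: α=6, β=10; u≡3, v≡3 (mod 8); ε(u)ε(v)=1·1, αω(v)=6·1, βω(u)=10·1; sum ≡ 1  ⇒  -1.
(a,b)_7: α=2, u≡6; β=2, v≡1 (mod 7); (6|7)=-1, (1|7)=+1; sign (−1)^0·-1^2·+1^2 = +1.
|Ram(3, -69)| = 2, even; anisotropic at {2, 3}.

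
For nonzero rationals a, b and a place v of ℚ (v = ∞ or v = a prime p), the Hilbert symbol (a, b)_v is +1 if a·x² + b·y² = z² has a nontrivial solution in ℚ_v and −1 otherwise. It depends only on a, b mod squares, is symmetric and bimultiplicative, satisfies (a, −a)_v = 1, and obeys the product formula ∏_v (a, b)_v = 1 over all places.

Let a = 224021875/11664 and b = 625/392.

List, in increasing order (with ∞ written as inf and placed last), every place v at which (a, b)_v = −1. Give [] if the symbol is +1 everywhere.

[2, 5, 11, 19]

Mod squares: a ≡ 7315, b ≡ 2. Check v ∈ {∞, 2, 3, 5, 7, 11, 19}.
v=∞: 7315 > 0 and 2 > 0  ⇒  (a,b)_∞ = +1.
v=19: a=19^1·(≡17), b=19^0·(≡3) mod 19; (17|19)=+1, (3|19)=-1; (−1)^{1·0·9}·(+1)^0·(-1)^1 = -1.
v=7: a=7^3·(≡2), b=7^-2·(≡2) mod 7; (2|7)=+1, (2|7)=+1; (−1)^{3·-2·3}·(+1)^-2·(+1)^3 = +1.
v=5: a=5^5·(≡3), b=5^4·(≡3) mod 5; (3|5)=-1, (3|5)=-1; (−1)^{5·4·2}·(-1)^4·(-1)^5 = -1.
v=11: a=11^1·(≡4), b=11^0·(≡6) mod 11; (4|11)=+1, (6|11)=-1; (−1)^{1·0·5}·(+1)^0·(-1)^1 = -1.
v=2: v_2(a)=-4, v_2(b)=-3; units ≡ 3, 1 (mod 8); ε·ε+αω+βω = 1·0+-4·0+-3·1 ≡ 1  ⇒  (a,b)_2 = -1.
v=3: a=3^-6·(≡1), b=3^0·(≡2) mod 3; (1|3)=+1, (2|3)=-1; (−1)^{-6·0·1}·(+1)^0·(-1)^-6 = +1.
Ram(7315, 2) = {2, 5, 11, 19}; no ℚ_2-point on the conic.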